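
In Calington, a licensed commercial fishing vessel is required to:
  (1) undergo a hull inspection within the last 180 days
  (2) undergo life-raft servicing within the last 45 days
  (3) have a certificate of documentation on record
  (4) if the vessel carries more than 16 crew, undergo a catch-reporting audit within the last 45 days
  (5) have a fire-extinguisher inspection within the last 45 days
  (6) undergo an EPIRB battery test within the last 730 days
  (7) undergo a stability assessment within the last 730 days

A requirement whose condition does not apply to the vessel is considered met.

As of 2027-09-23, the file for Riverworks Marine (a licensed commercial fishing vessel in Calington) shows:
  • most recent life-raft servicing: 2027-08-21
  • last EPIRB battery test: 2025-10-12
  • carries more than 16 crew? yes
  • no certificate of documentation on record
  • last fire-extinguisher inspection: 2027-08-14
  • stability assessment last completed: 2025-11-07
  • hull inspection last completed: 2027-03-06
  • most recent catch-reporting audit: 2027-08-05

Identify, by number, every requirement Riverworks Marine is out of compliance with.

1, 3, 4

1. hull inspection 201 days ago vs limit 180 → not met
2. life-raft servicing 33 days ago vs limit 45 → met
3. certificate of documentation absent → not met
4. condition 'carries more than 16 crew' holds; catch-reporting audit 49 days ago vs limit 45 → not met
5. fire-extinguisher inspection 40 days ago vs limit 45 → met
6. EPIRB battery test 711 days ago vs limit 730 → met
7. stability assessment 685 days ago vs limit 730 → met
Not met: 1, 3, 4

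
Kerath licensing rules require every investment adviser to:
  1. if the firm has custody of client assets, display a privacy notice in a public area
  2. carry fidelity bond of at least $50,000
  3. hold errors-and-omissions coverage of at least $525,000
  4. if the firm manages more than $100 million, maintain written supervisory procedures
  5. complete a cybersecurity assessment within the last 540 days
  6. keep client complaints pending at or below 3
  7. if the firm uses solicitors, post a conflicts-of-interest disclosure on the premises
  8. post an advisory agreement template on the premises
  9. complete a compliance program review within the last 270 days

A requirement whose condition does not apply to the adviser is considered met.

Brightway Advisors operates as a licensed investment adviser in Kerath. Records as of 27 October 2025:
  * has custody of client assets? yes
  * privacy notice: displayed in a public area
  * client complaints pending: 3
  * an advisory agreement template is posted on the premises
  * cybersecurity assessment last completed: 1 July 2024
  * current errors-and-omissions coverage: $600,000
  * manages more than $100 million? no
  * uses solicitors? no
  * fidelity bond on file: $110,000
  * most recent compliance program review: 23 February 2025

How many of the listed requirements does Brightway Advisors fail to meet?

0

1. condition 'has custody of client assets' holds; privacy notice present → met
2. fidelity bond $110,000 ≥ $50,000 → met
3. errors-and-omissions coverage $600,000 ≥ $525,000 → met
4. condition 'manages more than $100 million' does not hold → requirement n/a → met
5. cybersecurity assessment 483 days ago vs limit 540 → met
6. client complaints pending 3 ≤ 3 → met
7. condition 'uses solicitors' does not hold → requirement n/a → met
8. advisory agreement template present → met
9. compliance program review 246 days ago vs limit 270 → met
Not met: 0 of 9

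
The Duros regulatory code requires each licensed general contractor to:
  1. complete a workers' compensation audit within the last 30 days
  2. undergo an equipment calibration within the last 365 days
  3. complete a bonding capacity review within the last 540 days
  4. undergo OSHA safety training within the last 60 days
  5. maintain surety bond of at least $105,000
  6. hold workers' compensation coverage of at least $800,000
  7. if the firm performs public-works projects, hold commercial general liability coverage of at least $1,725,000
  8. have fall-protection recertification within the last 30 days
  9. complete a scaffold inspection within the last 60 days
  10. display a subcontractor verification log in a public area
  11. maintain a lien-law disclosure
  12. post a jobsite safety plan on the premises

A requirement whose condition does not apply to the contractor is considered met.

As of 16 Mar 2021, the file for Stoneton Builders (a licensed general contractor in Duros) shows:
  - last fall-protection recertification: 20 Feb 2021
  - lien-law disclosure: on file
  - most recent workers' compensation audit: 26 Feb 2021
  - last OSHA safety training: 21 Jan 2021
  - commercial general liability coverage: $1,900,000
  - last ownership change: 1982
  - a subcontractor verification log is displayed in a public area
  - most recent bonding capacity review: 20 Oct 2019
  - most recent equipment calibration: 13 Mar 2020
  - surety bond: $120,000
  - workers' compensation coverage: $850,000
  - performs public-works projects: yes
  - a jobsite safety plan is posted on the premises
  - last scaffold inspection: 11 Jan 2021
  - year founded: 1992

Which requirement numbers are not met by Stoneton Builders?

1. workers' compensation audit 18 days ago vs limit 30 → met
2. equipment calibration 368 days ago vs limit 365 → not met
3. bonding capacity review 513 days ago vs limit 540 → met
4. OSHA safety training 54 days ago vs limit 60 → met
5. surety bond $120,000 ≥ $105,000 → met
6. workers' compensation coverage $850,000 ≥ $800,000 → met
7. condition 'performs public-works projects' holds; commercial general liability coverage $1,900,000 ≥ $1,725,000 → met
8. fall-protection recertification 24 days ago vs limit 30 → met
9. scaffold inspection 64 days ago vs limit 60 → not met
10. subcontractor verification log present → met
11. lien-law disclosure present → met
12. jobsite safety plan present → met
Not met: 2, 9

2, 9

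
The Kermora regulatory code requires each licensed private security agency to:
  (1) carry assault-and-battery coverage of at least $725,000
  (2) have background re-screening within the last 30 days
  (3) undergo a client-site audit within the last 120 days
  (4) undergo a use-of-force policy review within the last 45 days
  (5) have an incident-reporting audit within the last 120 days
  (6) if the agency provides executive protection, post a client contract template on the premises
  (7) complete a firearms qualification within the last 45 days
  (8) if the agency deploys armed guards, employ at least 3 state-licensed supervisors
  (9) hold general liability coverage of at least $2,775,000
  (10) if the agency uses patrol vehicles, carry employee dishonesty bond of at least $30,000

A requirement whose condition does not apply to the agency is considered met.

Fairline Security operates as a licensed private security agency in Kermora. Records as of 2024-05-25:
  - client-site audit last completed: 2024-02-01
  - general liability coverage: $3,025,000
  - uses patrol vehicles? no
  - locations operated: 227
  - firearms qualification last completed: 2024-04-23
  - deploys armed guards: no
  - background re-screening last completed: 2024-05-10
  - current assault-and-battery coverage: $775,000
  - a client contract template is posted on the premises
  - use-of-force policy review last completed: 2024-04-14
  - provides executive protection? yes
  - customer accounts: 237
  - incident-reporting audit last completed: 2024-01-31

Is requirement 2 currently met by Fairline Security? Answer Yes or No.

2. background re-screening 15 days ago vs limit 30 → met

Yes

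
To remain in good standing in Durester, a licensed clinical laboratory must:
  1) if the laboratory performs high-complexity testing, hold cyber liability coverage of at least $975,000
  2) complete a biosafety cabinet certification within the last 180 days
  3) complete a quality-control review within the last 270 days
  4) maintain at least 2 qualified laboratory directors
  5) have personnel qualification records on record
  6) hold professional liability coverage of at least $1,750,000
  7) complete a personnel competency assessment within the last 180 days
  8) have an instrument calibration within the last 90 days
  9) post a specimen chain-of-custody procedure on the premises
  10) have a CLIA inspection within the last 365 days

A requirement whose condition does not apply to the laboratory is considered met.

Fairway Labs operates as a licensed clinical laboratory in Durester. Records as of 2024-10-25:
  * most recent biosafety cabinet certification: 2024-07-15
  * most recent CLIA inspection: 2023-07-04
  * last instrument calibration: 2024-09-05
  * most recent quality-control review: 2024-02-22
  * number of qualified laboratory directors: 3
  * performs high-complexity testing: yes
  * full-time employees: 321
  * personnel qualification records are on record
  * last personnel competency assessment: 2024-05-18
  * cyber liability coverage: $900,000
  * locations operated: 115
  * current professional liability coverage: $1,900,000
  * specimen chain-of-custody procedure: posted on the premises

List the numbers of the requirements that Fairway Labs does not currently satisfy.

1, 10

1. condition 'performs high-complexity testing' holds; cyber liability coverage $900,000 < $975,000 → not met
2. biosafety cabinet certification 102 days ago vs limit 180 → met
3. quality-control review 246 days ago vs limit 270 → met
4. qualified laboratory directors 3 ≥ 2 → met
5. personnel qualification records present → met
6. professional liability coverage $1,900,000 ≥ $1,750,000 → met
7. personnel competency assessment 160 days ago vs limit 180 → met
8. instrument calibration 50 days ago vs limit 90 → met
9. specimen chain-of-custody procedure present → met
10. CLIA inspection 479 days ago vs limit 365 → not met
Not met: 1, 10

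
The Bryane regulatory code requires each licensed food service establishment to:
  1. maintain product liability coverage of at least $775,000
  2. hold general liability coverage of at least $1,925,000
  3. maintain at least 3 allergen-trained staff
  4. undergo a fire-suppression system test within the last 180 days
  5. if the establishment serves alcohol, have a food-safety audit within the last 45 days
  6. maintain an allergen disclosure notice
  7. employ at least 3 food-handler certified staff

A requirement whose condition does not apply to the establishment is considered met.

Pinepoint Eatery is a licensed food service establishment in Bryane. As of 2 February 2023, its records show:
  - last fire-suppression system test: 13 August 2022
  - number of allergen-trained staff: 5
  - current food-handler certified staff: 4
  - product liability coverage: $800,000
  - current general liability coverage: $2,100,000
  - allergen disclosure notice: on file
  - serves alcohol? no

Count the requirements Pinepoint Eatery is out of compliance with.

0

1. product liability coverage $800,000 ≥ $775,000 → met
2. general liability coverage $2,100,000 ≥ $1,925,000 → met
3. allergen-trained staff 5 ≥ 3 → met
4. fire-suppression system test 173 days ago vs limit 180 → met
5. condition 'serves alcohol' does not hold → requirement n/a → met
6. allergen disclosure notice present → met
7. food-handler certified staff 4 ≥ 3 → met
Not met: 0 of 7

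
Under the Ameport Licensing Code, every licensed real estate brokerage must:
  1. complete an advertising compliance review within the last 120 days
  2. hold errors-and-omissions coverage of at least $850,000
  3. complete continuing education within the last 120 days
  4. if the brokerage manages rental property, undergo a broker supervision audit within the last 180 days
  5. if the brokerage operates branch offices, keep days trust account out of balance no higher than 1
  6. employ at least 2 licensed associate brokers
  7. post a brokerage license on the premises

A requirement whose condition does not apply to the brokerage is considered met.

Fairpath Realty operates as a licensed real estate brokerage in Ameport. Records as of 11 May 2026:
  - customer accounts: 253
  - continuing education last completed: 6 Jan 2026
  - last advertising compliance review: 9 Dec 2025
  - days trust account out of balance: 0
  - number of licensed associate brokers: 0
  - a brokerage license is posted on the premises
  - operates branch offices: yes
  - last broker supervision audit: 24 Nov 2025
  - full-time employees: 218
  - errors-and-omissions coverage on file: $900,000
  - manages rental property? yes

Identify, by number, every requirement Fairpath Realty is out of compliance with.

1, 3, 6

1. advertising compliance review 153 days ago vs limit 120 → not met
2. errors-and-omissions coverage $900,000 ≥ $850,000 → met
3. continuing education 125 days ago vs limit 120 → not met
4. condition 'manages rental property' holds; broker supervision audit 168 days ago vs limit 180 → met
5. condition 'operates branch offices' holds; days trust account out of balance 0 ≤ 1 → met
6. licensed associate brokers 0 < 2 → not met
7. brokerage license present → met
Not met: 1, 3, 6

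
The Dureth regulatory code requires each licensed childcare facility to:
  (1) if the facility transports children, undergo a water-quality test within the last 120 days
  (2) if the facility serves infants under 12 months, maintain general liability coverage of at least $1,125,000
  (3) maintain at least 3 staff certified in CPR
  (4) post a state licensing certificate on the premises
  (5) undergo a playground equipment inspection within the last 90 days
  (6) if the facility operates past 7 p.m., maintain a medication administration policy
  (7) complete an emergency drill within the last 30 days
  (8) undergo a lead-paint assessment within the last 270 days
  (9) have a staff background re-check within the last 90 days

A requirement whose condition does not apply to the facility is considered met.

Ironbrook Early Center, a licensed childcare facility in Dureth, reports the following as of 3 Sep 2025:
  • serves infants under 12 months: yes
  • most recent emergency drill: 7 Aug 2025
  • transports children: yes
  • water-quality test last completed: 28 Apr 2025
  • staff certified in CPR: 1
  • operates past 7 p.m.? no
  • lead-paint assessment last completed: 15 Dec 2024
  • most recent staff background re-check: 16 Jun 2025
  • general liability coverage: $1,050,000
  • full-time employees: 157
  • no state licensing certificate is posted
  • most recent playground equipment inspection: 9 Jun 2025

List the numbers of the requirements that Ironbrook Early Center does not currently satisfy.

1. condition 'transports children' holds; water-quality test 128 days ago vs limit 120 → not met
2. condition 'serves infants under 12 months' holds; general liability coverage $1,050,000 < $1,125,000 → not met
3. staff certified in CPR 1 < 3 → not met
4. state licensing certificate absent → not met
5. playground equipment inspection 86 days ago vs limit 90 → met
6. condition 'operates past 7 p.m.' does not hold → requirement n/a → met
7. emergency drill 27 days ago vs limit 30 → met
8. lead-paint assessment 262 days ago vs limit 270 → met
9. staff background re-check 79 days ago vs limit 90 → met
Not met: 1, 2, 3, 4

1, 2, 3, 4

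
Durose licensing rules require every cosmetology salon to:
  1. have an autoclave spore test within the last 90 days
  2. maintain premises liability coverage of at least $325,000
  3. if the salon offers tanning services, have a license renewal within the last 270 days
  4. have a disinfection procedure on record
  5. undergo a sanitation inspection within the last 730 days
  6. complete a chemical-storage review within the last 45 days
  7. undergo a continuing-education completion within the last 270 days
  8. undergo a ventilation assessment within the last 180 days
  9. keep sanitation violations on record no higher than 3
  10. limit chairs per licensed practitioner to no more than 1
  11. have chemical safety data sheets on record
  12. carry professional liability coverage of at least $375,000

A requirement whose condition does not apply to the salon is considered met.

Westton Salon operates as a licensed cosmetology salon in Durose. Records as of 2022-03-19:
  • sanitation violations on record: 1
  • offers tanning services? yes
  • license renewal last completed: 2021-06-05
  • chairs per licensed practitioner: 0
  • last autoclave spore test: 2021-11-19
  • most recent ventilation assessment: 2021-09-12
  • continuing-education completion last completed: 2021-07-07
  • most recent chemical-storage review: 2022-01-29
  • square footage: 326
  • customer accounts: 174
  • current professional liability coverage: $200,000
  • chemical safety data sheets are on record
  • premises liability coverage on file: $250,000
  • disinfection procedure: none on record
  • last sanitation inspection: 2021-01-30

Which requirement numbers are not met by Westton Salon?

1. autoclave spore test 120 days ago vs limit 90 → not met
2. premises liability coverage $250,000 < $325,000 → not met
3. condition 'offers tanning services' holds; license renewal 287 days ago vs limit 270 → not met
4. disinfection procedure absent → not met
5. sanitation inspection 413 days ago vs limit 730 → met
6. chemical-storage review 49 days ago vs limit 45 → not met
7. continuing-education completion 255 days ago vs limit 270 → met
8. ventilation assessment 188 days ago vs limit 180 → not met
9. sanitation violations on record 1 ≤ 3 → met
10. chairs per licensed practitioner 0 ≤ 1 → met
11. chemical safety data sheets present → met
12. professional liability coverage $200,000 < $375,000 → not met
Not met: 1, 2, 3, 4, 6, 8, 12

1, 2, 3, 4, 6, 8, 12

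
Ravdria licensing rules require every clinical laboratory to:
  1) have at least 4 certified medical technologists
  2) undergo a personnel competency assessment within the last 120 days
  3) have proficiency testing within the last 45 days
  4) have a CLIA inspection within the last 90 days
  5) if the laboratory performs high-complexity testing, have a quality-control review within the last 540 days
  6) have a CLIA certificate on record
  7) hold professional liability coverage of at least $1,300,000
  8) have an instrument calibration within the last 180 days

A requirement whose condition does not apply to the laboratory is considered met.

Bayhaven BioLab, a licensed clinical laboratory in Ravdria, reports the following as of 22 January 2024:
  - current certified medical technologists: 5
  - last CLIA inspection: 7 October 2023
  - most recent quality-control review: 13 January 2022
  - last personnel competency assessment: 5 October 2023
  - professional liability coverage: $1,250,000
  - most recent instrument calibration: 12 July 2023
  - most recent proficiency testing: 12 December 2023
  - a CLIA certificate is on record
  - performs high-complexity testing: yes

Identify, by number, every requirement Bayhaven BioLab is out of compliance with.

1. certified medical technologists 5 ≥ 4 → met
2. personnel competency assessment 109 days ago vs limit 120 → met
3. proficiency testing 41 days ago vs limit 45 → met
4. CLIA inspection 107 days ago vs limit 90 → not met
5. condition 'performs high-complexity testing' holds; quality-control review 739 days ago vs limit 540 → not met
6. CLIA certificate present → met
7. professional liability coverage $1,250,000 < $1,300,000 → not met
8. instrument calibration 194 days ago vs limit 180 → not met
Not met: 4, 5, 7, 8

4, 5, 7, 8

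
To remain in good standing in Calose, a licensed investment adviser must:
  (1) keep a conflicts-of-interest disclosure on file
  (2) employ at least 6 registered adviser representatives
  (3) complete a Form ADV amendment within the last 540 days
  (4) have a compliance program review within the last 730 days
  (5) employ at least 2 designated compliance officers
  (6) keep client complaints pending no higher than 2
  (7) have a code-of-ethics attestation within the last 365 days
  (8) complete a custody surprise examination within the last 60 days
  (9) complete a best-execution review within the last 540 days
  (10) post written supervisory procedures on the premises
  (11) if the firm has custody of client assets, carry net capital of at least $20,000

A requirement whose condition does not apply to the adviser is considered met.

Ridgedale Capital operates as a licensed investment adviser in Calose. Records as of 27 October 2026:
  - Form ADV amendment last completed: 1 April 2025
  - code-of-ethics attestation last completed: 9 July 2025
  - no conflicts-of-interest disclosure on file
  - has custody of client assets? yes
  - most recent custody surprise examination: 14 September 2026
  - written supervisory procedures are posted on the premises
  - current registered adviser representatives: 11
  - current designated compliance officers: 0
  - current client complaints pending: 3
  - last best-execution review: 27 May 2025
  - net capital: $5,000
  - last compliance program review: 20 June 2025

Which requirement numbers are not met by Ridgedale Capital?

1, 3, 5, 6, 7, 11

1. conflicts-of-interest disclosure absent → not met
2. registered adviser representatives 11 ≥ 6 → met
3. Form ADV amendment 574 days ago vs limit 540 → not met
4. compliance program review 494 days ago vs limit 730 → met
5. designated compliance officers 0 < 2 → not met
6. client complaints pending 3 > 2 → not met
7. code-of-ethics attestation 475 days ago vs limit 365 → not met
8. custody surprise examination 43 days ago vs limit 60 → met
9. best-execution review 518 days ago vs limit 540 → met
10. written supervisory procedures present → met
11. condition 'has custody of client assets' holds; net capital $5,000 < $20,000 → not met
Not met: 1, 3, 5, 6, 7, 11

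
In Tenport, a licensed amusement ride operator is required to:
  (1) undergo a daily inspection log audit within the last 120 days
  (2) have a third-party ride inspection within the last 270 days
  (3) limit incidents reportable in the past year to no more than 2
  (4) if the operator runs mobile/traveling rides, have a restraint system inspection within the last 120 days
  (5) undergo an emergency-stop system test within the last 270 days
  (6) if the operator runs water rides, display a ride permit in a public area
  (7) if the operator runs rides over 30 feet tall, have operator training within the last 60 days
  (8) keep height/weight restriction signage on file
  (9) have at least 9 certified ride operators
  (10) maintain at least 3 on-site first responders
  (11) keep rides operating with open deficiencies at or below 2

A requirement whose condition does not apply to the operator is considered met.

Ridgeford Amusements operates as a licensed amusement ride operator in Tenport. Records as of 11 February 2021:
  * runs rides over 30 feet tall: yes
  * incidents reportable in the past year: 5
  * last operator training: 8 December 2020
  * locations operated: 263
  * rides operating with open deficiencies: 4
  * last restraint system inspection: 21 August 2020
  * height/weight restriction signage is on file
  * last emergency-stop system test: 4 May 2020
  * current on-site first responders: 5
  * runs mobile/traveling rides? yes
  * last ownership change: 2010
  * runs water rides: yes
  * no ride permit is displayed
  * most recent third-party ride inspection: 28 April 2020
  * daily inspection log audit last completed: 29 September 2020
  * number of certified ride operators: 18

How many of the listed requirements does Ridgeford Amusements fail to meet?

8

1. daily inspection log audit 135 days ago vs limit 120 → not met
2. third-party ride inspection 289 days ago vs limit 270 → not met
3. incidents reportable in the past year 5 > 2 → not met
4. condition 'runs mobile/traveling rides' holds; restraint system inspection 174 days ago vs limit 120 → not met
5. emergency-stop system test 283 days ago vs limit 270 → not met
6. condition 'runs water rides' holds; ride permit absent → not met
7. condition 'runs rides over 30 feet tall' holds; operator training 65 days ago vs limit 60 → not met
8. height/weight restriction signage present → met
9. certified ride operators 18 ≥ 9 → met
10. on-site first responders 5 ≥ 3 → met
11. rides operating with open deficiencies 4 > 2 → not met
Not met: 8 of 11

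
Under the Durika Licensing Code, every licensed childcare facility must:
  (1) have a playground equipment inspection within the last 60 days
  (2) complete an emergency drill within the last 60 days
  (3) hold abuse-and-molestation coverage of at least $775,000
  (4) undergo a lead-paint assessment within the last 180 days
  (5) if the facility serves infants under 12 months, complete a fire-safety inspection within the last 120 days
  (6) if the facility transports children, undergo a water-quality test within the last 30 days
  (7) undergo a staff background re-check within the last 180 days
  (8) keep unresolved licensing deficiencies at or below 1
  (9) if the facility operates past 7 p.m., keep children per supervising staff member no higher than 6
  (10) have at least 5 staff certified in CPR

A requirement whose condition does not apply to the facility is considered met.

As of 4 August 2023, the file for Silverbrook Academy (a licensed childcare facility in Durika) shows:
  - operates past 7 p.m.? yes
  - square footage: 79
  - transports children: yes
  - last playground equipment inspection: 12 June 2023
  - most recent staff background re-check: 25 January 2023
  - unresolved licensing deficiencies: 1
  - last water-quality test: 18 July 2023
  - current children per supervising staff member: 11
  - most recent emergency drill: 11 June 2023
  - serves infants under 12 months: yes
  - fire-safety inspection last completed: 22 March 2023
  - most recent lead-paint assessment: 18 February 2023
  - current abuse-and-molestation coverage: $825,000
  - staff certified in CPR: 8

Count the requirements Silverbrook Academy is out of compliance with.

3

1. playground equipment inspection 53 days ago vs limit 60 → met
2. emergency drill 54 days ago vs limit 60 → met
3. abuse-and-molestation coverage $825,000 ≥ $775,000 → met
4. lead-paint assessment 167 days ago vs limit 180 → met
5. condition 'serves infants under 12 months' holds; fire-safety inspection 135 days ago vs limit 120 → not met
6. condition 'transports children' holds; water-quality test 17 days ago vs limit 30 → met
7. staff background re-check 191 days ago vs limit 180 → not met
8. unresolved licensing deficiencies 1 ≤ 1 → met
9. condition 'operates past 7 p.m.' holds; children per supervising staff member 11 > 6 → not met
10. staff certified in CPR 8 ≥ 5 → met
Not met: 3 of 10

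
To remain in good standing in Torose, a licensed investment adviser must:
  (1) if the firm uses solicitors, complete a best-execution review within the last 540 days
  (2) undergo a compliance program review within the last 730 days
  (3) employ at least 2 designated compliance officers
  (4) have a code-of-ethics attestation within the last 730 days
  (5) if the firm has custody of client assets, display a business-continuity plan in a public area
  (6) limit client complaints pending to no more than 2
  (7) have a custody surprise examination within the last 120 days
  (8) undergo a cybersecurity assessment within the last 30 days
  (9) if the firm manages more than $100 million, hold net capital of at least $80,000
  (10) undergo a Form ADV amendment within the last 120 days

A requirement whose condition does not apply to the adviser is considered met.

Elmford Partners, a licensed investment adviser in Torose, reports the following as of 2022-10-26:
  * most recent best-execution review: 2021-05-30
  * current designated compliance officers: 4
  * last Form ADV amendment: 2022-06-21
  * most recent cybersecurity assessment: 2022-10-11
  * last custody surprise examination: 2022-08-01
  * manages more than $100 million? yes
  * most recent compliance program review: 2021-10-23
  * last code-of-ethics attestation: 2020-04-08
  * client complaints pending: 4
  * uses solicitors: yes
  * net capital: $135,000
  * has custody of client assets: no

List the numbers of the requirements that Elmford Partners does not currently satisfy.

1. condition 'uses solicitors' holds; best-execution review 514 days ago vs limit 540 → met
2. compliance program review 368 days ago vs limit 730 → met
3. designated compliance officers 4 ≥ 2 → met
4. code-of-ethics attestation 931 days ago vs limit 730 → not met
5. condition 'has custody of client assets' does not hold → requirement n/a → met
6. client complaints pending 4 > 2 → not met
7. custody surprise examination 86 days ago vs limit 120 → met
8. cybersecurity assessment 15 days ago vs limit 30 → met
9. condition 'manages more than $100 million' holds; net capital $135,000 ≥ $80,000 → met
10. Form ADV amendment 127 days ago vs limit 120 → not met
Not met: 4, 6, 10

4, 6, 10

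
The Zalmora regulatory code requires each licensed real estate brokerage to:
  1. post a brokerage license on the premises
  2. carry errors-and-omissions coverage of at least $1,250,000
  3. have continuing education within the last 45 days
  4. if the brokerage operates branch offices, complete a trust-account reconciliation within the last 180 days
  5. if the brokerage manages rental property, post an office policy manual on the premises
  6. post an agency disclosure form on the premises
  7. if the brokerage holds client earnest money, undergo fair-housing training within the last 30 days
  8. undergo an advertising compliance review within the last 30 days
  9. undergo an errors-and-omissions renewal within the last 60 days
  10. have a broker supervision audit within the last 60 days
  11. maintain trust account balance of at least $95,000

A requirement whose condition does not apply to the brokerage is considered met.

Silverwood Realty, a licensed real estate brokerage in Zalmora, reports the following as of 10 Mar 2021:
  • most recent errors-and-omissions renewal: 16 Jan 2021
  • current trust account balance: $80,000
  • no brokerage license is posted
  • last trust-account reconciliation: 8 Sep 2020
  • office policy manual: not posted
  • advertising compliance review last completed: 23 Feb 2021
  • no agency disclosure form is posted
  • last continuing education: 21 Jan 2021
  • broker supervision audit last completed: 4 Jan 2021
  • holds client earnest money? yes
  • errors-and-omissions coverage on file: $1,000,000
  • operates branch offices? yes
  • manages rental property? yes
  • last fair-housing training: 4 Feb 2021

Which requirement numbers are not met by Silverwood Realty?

1, 2, 3, 4, 5, 6, 7, 10, 11

1. brokerage license absent → not met
2. errors-and-omissions coverage $1,000,000 < $1,250,000 → not met
3. continuing education 48 days ago vs limit 45 → not met
4. condition 'operates branch offices' holds; trust-account reconciliation 183 days ago vs limit 180 → not met
5. condition 'manages rental property' holds; office policy manual absent → not met
6. agency disclosure form absent → not met
7. condition 'holds client earnest money' holds; fair-housing training 34 days ago vs limit 30 → not met
8. advertising compliance review 15 days ago vs limit 30 → met
9. errors-and-omissions renewal 53 days ago vs limit 60 → met
10. broker supervision audit 65 days ago vs limit 60 → not met
11. trust account balance $80,000 < $95,000 → not met
Not met: 1, 2, 3, 4, 5, 6, 7, 10, 11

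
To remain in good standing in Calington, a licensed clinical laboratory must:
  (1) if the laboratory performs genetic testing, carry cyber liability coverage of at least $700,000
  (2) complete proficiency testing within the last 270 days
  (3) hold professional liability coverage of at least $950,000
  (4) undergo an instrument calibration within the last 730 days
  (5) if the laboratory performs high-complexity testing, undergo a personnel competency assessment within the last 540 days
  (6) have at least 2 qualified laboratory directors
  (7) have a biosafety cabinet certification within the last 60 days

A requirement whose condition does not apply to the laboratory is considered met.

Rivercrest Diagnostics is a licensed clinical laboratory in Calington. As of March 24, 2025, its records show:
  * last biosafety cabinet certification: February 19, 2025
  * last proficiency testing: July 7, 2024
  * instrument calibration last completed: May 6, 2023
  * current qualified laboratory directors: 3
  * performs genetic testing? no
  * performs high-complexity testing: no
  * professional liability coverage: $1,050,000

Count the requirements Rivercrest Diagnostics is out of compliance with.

0

1. condition 'performs genetic testing' does not hold → requirement n/a → met
2. proficiency testing 260 days ago vs limit 270 → met
3. professional liability coverage $1,050,000 ≥ $950,000 → met
4. instrument calibration 688 days ago vs limit 730 → met
5. condition 'performs high-complexity testing' does not hold → requirement n/a → met
6. qualified laboratory directors 3 ≥ 2 → met
7. biosafety cabinet certification 33 days ago vs limit 60 → met
Not met: 0 of 7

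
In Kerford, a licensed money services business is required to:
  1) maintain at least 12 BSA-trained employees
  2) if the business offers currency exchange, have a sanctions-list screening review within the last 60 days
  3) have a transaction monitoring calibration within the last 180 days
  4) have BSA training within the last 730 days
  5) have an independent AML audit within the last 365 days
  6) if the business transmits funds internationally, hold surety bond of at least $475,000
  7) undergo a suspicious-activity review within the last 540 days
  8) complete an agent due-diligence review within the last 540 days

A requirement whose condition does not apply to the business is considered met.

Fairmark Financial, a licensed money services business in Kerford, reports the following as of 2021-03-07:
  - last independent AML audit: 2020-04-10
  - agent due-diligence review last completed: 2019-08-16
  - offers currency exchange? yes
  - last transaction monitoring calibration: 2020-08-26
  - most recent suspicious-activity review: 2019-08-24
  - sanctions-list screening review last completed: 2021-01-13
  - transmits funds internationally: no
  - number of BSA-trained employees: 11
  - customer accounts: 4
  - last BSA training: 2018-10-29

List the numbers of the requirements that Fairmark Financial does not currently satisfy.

1. BSA-trained employees 11 < 12 → not met
2. condition 'offers currency exchange' holds; sanctions-list screening review 53 days ago vs limit 60 → met
3. transaction monitoring calibration 193 days ago vs limit 180 → not met
4. BSA training 860 days ago vs limit 730 → not met
5. independent AML audit 331 days ago vs limit 365 → met
6. condition 'transmits funds internationally' does not hold → requirement n/a → met
7. suspicious-activity review 561 days ago vs limit 540 → not met
8. agent due-diligence review 569 days ago vs limit 540 → not met
Not met: 1, 3, 4, 7, 8

1, 3, 4, 7, 8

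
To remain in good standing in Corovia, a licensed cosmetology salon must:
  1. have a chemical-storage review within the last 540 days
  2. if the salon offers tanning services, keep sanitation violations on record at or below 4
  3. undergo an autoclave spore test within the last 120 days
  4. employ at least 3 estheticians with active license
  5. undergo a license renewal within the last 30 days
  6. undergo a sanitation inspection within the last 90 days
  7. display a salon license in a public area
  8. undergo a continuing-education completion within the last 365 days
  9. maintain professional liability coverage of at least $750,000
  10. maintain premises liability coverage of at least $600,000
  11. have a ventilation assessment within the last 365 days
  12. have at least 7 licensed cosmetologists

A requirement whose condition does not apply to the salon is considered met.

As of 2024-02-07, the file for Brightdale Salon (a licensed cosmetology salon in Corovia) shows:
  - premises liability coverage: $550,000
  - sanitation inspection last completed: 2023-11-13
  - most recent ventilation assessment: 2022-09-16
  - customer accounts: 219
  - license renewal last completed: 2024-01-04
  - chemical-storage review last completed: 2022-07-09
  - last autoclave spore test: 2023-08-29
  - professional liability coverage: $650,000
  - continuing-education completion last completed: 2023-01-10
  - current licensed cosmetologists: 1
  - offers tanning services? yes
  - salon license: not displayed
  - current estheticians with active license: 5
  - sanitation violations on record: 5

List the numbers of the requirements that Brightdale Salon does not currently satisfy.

1. chemical-storage review 578 days ago vs limit 540 → not met
2. condition 'offers tanning services' holds; sanitation violations on record 5 > 4 → not met
3. autoclave spore test 162 days ago vs limit 120 → not met
4. estheticians with active license 5 ≥ 3 → met
5. license renewal 34 days ago vs limit 30 → not met
6. sanitation inspection 86 days ago vs limit 90 → met
7. salon license absent → not met
8. continuing-education completion 393 days ago vs limit 365 → not met
9. professional liability coverage $650,000 < $750,000 → not met
10. premises liability coverage $550,000 < $600,000 → not met
11. ventilation assessment 509 days ago vs limit 365 → not met
12. licensed cosmetologists 1 < 7 → not met
Not met: 1, 2, 3, 5, 7, 8, 9, 10, 11, 12

1, 2, 3, 5, 7, 8, 9, 10, 11, 12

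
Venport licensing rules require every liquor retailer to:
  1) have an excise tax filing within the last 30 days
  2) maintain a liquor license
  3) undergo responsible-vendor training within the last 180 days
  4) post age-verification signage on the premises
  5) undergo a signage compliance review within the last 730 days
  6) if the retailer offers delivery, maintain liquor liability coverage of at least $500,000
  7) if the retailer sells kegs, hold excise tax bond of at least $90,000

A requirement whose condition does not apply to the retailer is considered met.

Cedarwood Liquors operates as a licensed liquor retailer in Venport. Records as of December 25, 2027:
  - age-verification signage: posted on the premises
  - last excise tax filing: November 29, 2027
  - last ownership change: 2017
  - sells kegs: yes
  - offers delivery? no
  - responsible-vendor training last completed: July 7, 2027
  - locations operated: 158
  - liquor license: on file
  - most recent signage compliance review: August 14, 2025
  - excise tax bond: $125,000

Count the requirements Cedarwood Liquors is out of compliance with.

1. excise tax filing 26 days ago vs limit 30 → met
2. liquor license present → met
3. responsible-vendor training 171 days ago vs limit 180 → met
4. age-verification signage present → met
5. signage compliance review 863 days ago vs limit 730 → not met
6. condition 'offers delivery' does not hold → requirement n/a → met
7. condition 'sells kegs' holds; excise tax bond $125,000 ≥ $90,000 → met
Not met: 1 of 7

1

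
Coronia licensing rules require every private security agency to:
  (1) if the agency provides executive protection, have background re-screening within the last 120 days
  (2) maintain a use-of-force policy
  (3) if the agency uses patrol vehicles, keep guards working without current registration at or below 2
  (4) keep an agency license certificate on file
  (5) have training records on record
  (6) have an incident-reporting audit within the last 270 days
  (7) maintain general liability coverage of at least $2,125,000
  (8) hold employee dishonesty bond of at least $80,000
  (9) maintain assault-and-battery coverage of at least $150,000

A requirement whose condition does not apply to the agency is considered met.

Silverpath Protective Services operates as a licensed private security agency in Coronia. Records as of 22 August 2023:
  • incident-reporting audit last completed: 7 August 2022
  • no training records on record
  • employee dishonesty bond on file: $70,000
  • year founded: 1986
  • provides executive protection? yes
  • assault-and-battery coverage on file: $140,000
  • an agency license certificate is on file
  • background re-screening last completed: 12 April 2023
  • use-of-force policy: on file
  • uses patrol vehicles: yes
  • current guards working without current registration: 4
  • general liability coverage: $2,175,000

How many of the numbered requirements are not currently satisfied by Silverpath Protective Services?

1. condition 'provides executive protection' holds; background re-screening 132 days ago vs limit 120 → not met
2. use-of-force policy present → met
3. condition 'uses patrol vehicles' holds; guards working without current registration 4 > 2 → not met
4. agency license certificate present → met
5. training records absent → not met
6. incident-reporting audit 380 days ago vs limit 270 → not met
7. general liability coverage $2,175,000 ≥ $2,125,000 → met
8. employee dishonesty bond $70,000 < $80,000 → not met
9. assault-and-battery coverage $140,000 < $150,000 → not met
Not met: 6 of 9

6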